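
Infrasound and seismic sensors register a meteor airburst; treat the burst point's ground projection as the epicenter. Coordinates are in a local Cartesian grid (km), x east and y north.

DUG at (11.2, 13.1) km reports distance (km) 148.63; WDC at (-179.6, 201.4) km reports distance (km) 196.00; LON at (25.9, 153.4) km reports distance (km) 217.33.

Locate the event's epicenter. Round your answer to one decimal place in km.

-137.4 km east, 10.0 km north

Circle about each station: (x − 11.2)² + (y − 13.1)² = 148.63²; (x + 179.6)² + (y − 201.4)² = 196.00²; (x − 25.9)² + (y − 153.4)² = 217.33².
Subtracting the DUG equation from the WDC and LON equations removes the quadratic terms:
-381.6 x + 376.6 y = 56195.95
29.4 x + 280.6 y = -1236.13
Solving the 2×2 system: x ≈ -137.4, y ≈ 10.0 km.
Check against DUG (with the unrounded x, y): √((x − 11.2)²+(y − 13.1)²) = 148.64 ≈ 148.63 km. ✓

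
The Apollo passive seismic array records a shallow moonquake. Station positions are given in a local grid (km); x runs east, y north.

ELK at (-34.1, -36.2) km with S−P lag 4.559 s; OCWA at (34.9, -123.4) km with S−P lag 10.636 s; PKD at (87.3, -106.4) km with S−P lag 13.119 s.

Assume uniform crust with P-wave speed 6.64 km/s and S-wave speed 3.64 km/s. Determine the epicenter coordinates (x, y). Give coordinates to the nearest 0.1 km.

1.7 km east, -44.4 km north

Distance from S−P lag: d = Δt · v_P v_S / (v_P − v_S) = Δt · (6.64·3.64)/(6.64−3.64) ≈ 8.0565·Δt.
So d_ELK = 36.73, d_OCWA = 85.69, d_PKD = 105.69 km.
Circle about each station: (x + 34.1)² + (y + 36.2)² = 36.73²; (x − 34.9)² + (y + 123.4)² = 85.69²; (x − 87.3)² + (y + 106.4)² = 105.69².
Subtracting pairs of circle equations eliminates x²+y² and gives linear equations (the radical axes):
138.0 x − 174.4 y = 7978.64
242.8 x − 140.4 y = 6647.72
Solving the 2×2 system: x ≈ 1.7, y ≈ -44.4 km.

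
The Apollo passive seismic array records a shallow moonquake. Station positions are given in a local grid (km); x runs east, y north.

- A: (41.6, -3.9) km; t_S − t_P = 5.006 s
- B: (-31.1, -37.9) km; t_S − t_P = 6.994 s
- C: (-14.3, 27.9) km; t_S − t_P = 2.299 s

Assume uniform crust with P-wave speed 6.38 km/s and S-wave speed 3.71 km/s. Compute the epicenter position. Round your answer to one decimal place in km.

Distance from S−P lag: d = Δt · v_P v_S / (v_P − v_S) = Δt · (6.38·3.71)/(6.38−3.71) ≈ 8.8651·Δt.
So d_A = 44.38, d_B = 62.00, d_C = 20.38 km.
Circle about each station: (x − 41.6)² + (y + 3.9)² = 44.38²; (x + 31.1)² + (y + 37.9)² = 62.00²; (x + 14.3)² + (y − 27.9)² = 20.38².
Subtracting the A equation from the B and C equations removes the quadratic terms:
-145.4 x − 68.0 y = -1216.57
-111.8 x + 63.6 y = 791.37
Solving the 2×2 system: x ≈ 1.4, y ≈ 14.9 km.
Check against A (with the unrounded x, y): √((x − 41.6)²+(y + 3.9)²) = 44.38 ≈ 44.38 km. ✓

x ≈ 1.4 km, y ≈ 14.9 km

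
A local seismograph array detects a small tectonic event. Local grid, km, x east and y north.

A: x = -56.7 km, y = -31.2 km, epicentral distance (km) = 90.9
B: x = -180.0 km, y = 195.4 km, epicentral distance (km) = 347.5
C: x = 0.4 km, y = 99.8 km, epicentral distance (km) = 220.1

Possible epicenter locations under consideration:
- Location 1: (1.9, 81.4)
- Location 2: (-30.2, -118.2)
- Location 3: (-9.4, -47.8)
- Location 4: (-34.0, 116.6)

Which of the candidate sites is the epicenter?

Location 2

For each candidate, compare |candidate − station| to the reported distance:
Location 1: residuals A 36.0, B 132.8, C 201.6 → max 201.6 km
Location 2: residuals A 0.0, B 0.0, C 0.0 → max 0.0 km
Location 3: residuals A 40.8, B 50.4, C 72.2 → max 72.2 km
Location 4: residuals A 58.6, B 181.6, C 181.8 → max 181.8 km
Only Location 2 has all residuals ≈ 0.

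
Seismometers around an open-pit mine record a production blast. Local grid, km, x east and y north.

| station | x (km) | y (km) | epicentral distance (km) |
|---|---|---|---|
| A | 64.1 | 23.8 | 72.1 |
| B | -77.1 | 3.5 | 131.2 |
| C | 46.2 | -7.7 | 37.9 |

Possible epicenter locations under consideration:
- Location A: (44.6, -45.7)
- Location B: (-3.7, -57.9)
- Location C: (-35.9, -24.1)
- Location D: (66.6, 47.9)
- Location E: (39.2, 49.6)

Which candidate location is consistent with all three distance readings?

For each candidate, compare |candidate − station| to the reported distance:
Location A: residuals A 0.1, B 0.1, C 0.1 → max 0.1 km
Location B: residuals A 34.1, B 35.5, C 32.9 → max 35.5 km
Location C: residuals A 38.8, B 81.6, C 45.8 → max 81.6 km
Location D: residuals A 47.9, B 19.2, C 21.3 → max 47.9 km
Location E: residuals A 36.2, B 6.1, C 19.8 → max 36.2 km
Only Location A has all residuals ≈ 0.

Location A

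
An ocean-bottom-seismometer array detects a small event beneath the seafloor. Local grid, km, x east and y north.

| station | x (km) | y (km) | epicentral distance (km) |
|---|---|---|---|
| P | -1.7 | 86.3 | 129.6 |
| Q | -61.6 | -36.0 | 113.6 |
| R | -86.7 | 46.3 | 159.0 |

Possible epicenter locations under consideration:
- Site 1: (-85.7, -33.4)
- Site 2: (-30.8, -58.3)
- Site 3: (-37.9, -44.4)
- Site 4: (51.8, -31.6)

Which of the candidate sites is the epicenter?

Site 4

For each candidate, compare |candidate − station| to the reported distance:
Site 1: residuals P 16.6, Q 89.4, R 79.3 → max 89.4 km
Site 2: residuals P 17.9, Q 75.6, R 40.4 → max 75.6 km
Site 3: residuals P 6.0, Q 88.5, R 56.0 → max 88.5 km
Site 4: residuals P 0.1, Q 0.1, R 0.1 → max 0.1 km
Only Site 4 has all residuals ≈ 0.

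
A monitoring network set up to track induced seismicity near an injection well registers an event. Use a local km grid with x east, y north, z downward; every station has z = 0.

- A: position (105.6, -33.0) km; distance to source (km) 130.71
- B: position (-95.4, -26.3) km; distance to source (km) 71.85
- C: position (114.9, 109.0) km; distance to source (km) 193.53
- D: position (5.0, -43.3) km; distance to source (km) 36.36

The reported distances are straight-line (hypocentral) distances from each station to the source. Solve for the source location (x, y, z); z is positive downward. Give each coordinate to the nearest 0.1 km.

Each station gives a sphere (x−x_i)² + (y−y_i)² + z² = d_i² (stations at z=0).
Subtracting the A sphere from B and C: z² cancels, leaving linear equations in x and y:
-402.0 x + 13.4 y = 9475.17
18.6 x + 284.0 y = -7526.11
Solving: x ≈ -24.400, y ≈ -24.902 km (keep extra digits for the depth step; rounded: -24.4, -24.9).
Then from the A sphere: z² = 130.71² − (x − 105.6)² − (y + 33.0)² with x = -24.400, y = -24.902, so z ≈ 10.933 ≈ 10.9 km.

(-24.4, -24.9, 10.9)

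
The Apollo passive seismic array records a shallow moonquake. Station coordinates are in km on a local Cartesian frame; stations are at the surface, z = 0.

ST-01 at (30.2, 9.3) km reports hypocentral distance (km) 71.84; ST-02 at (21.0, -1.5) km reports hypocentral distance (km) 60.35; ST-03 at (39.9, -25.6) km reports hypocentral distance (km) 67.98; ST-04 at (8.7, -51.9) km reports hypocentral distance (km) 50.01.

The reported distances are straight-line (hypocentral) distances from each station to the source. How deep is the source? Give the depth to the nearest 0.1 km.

Each station gives a sphere (x−x_i)² + (y−y_i)² + z² = d_i² (stations at z=0).
Subtracting the ST-01 sphere from ST-02 and ST-03: z² cancels, leaving linear equations in x and y:
-18.4 x − 21.6 y = 963.58
19.4 x − 69.8 y = 1788.55
Solving: x ≈ -16.805, y ≈ -30.295 km (keep extra digits for the depth step; rounded: -16.8, -30.3).
Then from the ST-01 sphere: z² = 71.84² − (x − 30.2)² − (y − 9.3)² with x = -16.805, y = -30.295, so z ≈ 37.199 ≈ 37.2 km.
Check against ST-04 (with the unrounded solution): distance 50.01 ≈ 50.01 km. ✓

depth ≈ 37.2 km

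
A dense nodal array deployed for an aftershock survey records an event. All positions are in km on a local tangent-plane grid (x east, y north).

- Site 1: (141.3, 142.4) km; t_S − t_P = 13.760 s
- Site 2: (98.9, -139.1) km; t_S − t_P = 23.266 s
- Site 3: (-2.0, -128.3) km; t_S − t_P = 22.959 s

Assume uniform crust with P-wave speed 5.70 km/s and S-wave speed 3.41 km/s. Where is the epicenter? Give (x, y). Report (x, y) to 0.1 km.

Distance from S−P lag: d = Δt · v_P v_S / (v_P − v_S) = Δt · (5.70·3.41)/(5.70−3.41) ≈ 8.4878·Δt.
So d_Site 1 = 116.79, d_Site 2 = 197.48, d_Site 3 = 194.87 km.
Circle about each station: (x − 141.3)² + (y − 142.4)² = 116.79²; (x − 98.9)² + (y + 139.1)² = 197.48²; (x + 2.0)² + (y + 128.3)² = 194.87².
Subtracting the Site 1 equation from the Site 2 and Site 3 equations removes the quadratic terms:
-84.8 x − 563.0 y = -36471.88
-286.6 x − 541.4 y = -48112.97
Solving the 2×2 system: x ≈ 63.6, y ≈ 55.2 km.

(63.6, 55.2)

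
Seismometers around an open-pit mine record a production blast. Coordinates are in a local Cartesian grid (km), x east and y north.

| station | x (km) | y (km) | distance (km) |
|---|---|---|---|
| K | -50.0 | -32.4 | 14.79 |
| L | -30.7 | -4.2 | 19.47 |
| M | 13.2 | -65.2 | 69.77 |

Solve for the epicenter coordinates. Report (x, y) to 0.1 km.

Circle about each station: (x + 50.0)² + (y + 32.4)² = 14.79²; (x + 30.7)² + (y + 4.2)² = 19.47²; (x − 13.2)² + (y + 65.2)² = 69.77².
Subtracting pairs of circle equations eliminates x²+y² and gives linear equations (the radical axes):
38.6 x + 56.4 y = -2749.97
126.4 x − 65.6 y = -3773.59
Solving the 2×2 system: x ≈ -40.7, y ≈ -20.9 km.

x ≈ -40.7 km, y ≈ -20.9 km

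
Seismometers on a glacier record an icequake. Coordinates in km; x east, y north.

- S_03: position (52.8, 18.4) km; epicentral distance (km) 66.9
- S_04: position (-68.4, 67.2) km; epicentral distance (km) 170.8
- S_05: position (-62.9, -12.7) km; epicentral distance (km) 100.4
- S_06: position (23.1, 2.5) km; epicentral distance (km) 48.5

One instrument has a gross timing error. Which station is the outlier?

S_04

Solve using three stations at a time. Using S_03, S_05, S_06 (subtract circle equations pairwise → linear system) gives (x, y) ≈ (32.2, -45.5).
Distances from that point to each station vs reported:
  S_03: calculated 67.2 vs reported 66.9 → residual 0.3 km
  S_04: calculated 151.1 vs reported 170.8 → residual 19.7 km
  S_05: calculated 100.6 vs reported 100.4 → residual 0.2 km
  S_06: calculated 48.9 vs reported 48.5 → residual 0.4 km
S_03, S_05, S_06 are mutually consistent (residuals ≈ 0); S_04 is off by 19.7 km.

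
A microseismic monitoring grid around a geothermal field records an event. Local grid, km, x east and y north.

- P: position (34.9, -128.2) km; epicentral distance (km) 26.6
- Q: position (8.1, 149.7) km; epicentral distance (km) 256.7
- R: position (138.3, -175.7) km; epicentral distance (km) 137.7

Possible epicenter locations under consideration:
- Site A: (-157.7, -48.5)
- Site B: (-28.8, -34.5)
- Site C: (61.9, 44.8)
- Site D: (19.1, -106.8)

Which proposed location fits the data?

Site D

For each candidate, compare |candidate − station| to the reported distance:
Site A: residuals P 181.8, Q 1.7, R 184.5 → max 184.5 km
Site B: residuals P 86.7, Q 68.8, R 81.1 → max 86.7 km
Site C: residuals P 148.5, Q 138.8, R 95.7 → max 148.5 km
Site D: residuals P 0.0, Q 0.0, R 0.0 → max 0.0 km
Only Site D has all residuals ≈ 0.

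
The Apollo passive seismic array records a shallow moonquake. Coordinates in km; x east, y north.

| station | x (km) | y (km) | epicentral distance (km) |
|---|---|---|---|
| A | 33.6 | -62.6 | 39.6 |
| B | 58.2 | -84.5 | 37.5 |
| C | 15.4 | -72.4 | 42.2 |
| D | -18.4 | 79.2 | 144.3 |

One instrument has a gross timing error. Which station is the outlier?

A

Solve using three stations at a time. Using B, C, D (subtract circle equations pairwise → linear system) gives (x, y) ≈ (49.8, -48.0).
Distances from that point to each station vs reported:
  A: calculated 21.8 vs reported 39.6 → residual 17.8 km
  B: calculated 37.5 vs reported 37.5 → residual 0.0 km
  C: calculated 42.2 vs reported 42.2 → residual 0.0 km
  D: calculated 144.3 vs reported 144.3 → residual 0.0 km
B, C, D are mutually consistent (residuals ≈ 0); A is off by 17.8 km.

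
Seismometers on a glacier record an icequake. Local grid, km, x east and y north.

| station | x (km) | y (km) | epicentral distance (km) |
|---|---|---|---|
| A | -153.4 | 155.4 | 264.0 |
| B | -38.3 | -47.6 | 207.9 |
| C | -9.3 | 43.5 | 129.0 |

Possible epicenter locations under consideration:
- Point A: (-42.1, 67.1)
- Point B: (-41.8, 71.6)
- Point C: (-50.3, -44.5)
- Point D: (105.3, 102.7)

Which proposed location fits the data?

For each candidate, compare |candidate − station| to the reported distance:
Point A: residuals A 121.9, B 93.1, C 88.6 → max 121.9 km
Point B: residuals A 124.4, B 88.6, C 86.0 → max 124.4 km
Point C: residuals A 39.1, B 195.5, C 31.9 → max 195.5 km
Point D: residuals A 0.0, B 0.0, C 0.0 → max 0.0 km
Only Point D has all residuals ≈ 0.

Point D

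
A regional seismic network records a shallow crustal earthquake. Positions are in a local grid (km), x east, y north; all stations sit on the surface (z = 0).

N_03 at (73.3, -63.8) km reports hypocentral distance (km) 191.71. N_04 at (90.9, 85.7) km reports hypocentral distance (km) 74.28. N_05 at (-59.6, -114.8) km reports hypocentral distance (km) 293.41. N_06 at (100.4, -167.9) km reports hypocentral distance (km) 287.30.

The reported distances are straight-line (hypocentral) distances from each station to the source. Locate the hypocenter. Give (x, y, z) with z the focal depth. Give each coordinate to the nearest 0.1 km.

Each station gives a sphere (x−x_i)² + (y−y_i)² + z² = d_i² (stations at z=0).
Subtracting the N_03 sphere from N_04 and N_05: z² cancels, leaving linear equations in x and y:
35.2 x + 299.0 y = 37399.18
-265.8 x − 102.0 y = -42048.83
Solving: x ≈ 115.412, y ≈ 111.494 km (keep extra digits for the depth step; rounded: 115.4, 111.5).
Then from the N_03 sphere: z² = 191.71² − (x − 73.3)² − (y + 63.8)² with x = 115.412, y = 111.494, so z ≈ 65.202 ≈ 65.2 km.

(115.4, 111.5, 65.2)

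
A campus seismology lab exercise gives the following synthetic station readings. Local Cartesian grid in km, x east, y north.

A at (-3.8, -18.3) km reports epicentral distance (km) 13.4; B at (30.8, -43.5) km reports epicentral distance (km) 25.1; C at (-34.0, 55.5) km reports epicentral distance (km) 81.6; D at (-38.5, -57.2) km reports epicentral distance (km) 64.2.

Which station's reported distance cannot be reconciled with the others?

Solve using three stations at a time. Using A, C, D (subtract circle equations pairwise → linear system) gives (x, y) ≈ (8.9, -13.9).
Distances from that point to each station vs reported:
  A: calculated 13.5 vs reported 13.4 → residual 0.1 km
  B: calculated 36.8 vs reported 25.1 → residual 11.7 km
  C: calculated 81.6 vs reported 81.6 → residual 0.0 km
  D: calculated 64.2 vs reported 64.2 → residual 0.0 km
A, C, D are mutually consistent (residuals ≈ 0); B is off by 11.7 km.

B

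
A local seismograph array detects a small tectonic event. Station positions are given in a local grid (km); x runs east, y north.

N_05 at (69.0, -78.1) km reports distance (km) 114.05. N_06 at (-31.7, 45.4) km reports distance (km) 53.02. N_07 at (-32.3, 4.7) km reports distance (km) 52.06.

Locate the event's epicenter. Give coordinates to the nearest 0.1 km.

Circle about each station: (x − 69.0)² + (y + 78.1)² = 114.05²; (x + 31.7)² + (y − 45.4)² = 53.02²; (x + 32.3)² + (y − 4.7)² = 52.06².
Subtracting the N_05 equation from the N_06 and N_07 equations removes the quadratic terms:
-201.4 x + 247.0 y = 2401.72
-202.6 x + 165.6 y = 501.93
Solving the 2×2 system: x ≈ 16.4, y ≈ 23.1 km.

16.4 km east, 23.1 km north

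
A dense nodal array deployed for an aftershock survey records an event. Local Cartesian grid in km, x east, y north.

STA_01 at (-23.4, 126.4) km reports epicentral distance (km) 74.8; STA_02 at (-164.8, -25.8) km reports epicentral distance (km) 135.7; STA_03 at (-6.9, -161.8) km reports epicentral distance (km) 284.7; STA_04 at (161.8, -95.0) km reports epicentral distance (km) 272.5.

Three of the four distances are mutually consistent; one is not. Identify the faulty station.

Solve using three stations at a time. Using STA_01, STA_02, STA_04 (subtract circle equations pairwise → linear system) gives (x, y) ≈ (-61.1, 61.8).
Distances from that point to each station vs reported:
  STA_01: calculated 74.8 vs reported 74.8 → residual 0.0 km
  STA_02: calculated 135.7 vs reported 135.7 → residual 0.0 km
  STA_03: calculated 230.0 vs reported 284.7 → residual 54.7 km
  STA_04: calculated 272.5 vs reported 272.5 → residual 0.0 km
STA_01, STA_02, STA_04 are mutually consistent (residuals ≈ 0); STA_03 is off by 54.7 km.

STA_03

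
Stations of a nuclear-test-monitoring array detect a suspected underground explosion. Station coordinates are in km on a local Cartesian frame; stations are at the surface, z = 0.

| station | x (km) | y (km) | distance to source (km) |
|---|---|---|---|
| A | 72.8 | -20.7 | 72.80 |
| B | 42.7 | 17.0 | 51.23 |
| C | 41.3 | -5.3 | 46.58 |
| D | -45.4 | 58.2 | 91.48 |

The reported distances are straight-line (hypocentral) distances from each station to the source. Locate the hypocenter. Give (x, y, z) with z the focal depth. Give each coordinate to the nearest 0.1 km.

(12.5, -2.5, 36.5)

Each station gives a sphere (x−x_i)² + (y−y_i)² + z² = d_i² (stations at z=0).
Subtracting the A sphere from B and C: z² cancels, leaving linear equations in x and y:
-60.2 x + 75.4 y = -940.71
-63.0 x + 30.8 y = -864.41
Solving: x ≈ 12.501, y ≈ -2.496 km (keep extra digits for the depth step; rounded: 12.5, -2.5).
Then from the A sphere: z² = 72.80² − (x − 72.8)² − (y + 20.7)² with x = 12.501, y = -2.496, so z ≈ 36.503 ≈ 36.5 km.
Check against D (with the unrounded solution): distance 91.48 ≈ 91.48 km. ✓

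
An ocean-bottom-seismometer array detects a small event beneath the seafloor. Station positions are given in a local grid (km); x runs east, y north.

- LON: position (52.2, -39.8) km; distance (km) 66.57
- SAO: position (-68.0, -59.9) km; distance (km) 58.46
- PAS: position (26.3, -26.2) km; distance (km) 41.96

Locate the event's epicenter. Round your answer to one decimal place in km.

Circle about each station: (x − 52.2)² + (y + 39.8)² = 66.57²; (x + 68.0)² + (y + 59.9)² = 58.46²; (x − 26.3)² + (y + 26.2)² = 41.96².
Subtracting pairs of circle equations eliminates x²+y² and gives linear equations (the radical axes):
-240.4 x − 40.2 y = 4917.12
-51.8 x + 27.2 y = -259.83
Solving the 2×2 system: x ≈ -14.3, y ≈ -36.8 km.

-14.3 km east, -36.8 km north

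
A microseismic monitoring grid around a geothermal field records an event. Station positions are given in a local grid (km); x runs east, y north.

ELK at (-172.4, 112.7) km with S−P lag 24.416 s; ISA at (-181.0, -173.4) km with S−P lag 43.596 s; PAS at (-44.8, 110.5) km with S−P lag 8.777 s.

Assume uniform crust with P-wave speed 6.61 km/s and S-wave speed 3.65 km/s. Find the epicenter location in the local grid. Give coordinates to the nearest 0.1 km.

26.6 km east, 115.0 km north

Distance from S−P lag: d = Δt · v_P v_S / (v_P − v_S) = Δt · (6.61·3.65)/(6.61−3.65) ≈ 8.1508·Δt.
So d_ELK = 199.01, d_ISA = 355.34, d_PAS = 71.54 km.
Circle about each station: (x + 172.4)² + (y − 112.7)² = 199.01²; (x + 181.0)² + (y + 173.4)² = 355.34²; (x + 44.8)² + (y − 110.5)² = 71.54².
Subtracting pairs of circle equations eliminates x²+y² and gives linear equations (the radical axes):
-17.2 x − 572.2 y = -66256.03
255.2 x − 4.4 y = 6281.25
Solving the 2×2 system: x ≈ 26.6, y ≈ 115.0 km.
Check against ELK (with the unrounded x, y): √((x + 172.4)²+(y − 112.7)²) = 199.01 ≈ 199.01 km. ✓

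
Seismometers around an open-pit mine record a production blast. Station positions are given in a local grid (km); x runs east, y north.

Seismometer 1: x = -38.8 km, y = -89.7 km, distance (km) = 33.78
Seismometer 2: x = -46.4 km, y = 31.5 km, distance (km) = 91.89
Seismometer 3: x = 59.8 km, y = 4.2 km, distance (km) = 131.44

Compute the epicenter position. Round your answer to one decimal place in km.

Circle about each station: (x + 38.8)² + (y + 89.7)² = 33.78²; (x + 46.4)² + (y − 31.5)² = 91.89²; (x − 59.8)² + (y − 4.2)² = 131.44².
Subtracting pairs of circle equations eliminates x²+y² and gives linear equations (the radical axes):
-15.2 x + 242.4 y = -13709.00
197.2 x + 187.8 y = -22093.24
Solving the 2×2 system: x ≈ -54.9, y ≈ -60.0 km.
Check against Seismometer 1 (with the unrounded x, y): √((x + 38.8)²+(y + 89.7)²) = 33.78 ≈ 33.78 km. ✓

(-54.9, -60.0)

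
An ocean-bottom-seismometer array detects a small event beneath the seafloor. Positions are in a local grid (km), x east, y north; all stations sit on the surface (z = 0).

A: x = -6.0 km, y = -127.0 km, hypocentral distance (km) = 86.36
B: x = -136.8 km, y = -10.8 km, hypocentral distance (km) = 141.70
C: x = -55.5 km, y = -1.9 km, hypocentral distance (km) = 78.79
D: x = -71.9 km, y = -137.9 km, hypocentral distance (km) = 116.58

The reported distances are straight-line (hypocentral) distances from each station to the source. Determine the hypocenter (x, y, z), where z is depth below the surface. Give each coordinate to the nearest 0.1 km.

(-6.1, -49.7, 38.5)

Each station gives a sphere (x−x_i)² + (y−y_i)² + z² = d_i² (stations at z=0).
Subtracting the A sphere from B and C: z² cancels, leaving linear equations in x and y:
-261.6 x + 232.4 y = -9954.96
-99.0 x + 250.2 y = -11830.95
Solving: x ≈ -6.097, y ≈ -49.698 km (keep extra digits for the depth step; rounded: -6.1, -49.7).
Then from the A sphere: z² = 86.36² − (x + 6.0)² − (y + 127.0)² with x = -6.097, y = -49.698, so z ≈ 38.502 ≈ 38.5 km.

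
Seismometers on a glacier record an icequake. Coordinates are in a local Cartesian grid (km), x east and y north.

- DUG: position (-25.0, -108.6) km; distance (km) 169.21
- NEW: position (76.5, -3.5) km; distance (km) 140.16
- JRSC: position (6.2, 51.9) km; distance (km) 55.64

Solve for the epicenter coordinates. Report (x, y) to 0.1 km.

Circle about each station: (x + 25.0)² + (y + 108.6)² = 169.21²; (x − 76.5)² + (y + 3.5)² = 140.16²; (x − 6.2)² + (y − 51.9)² = 55.64².
Subtracting the DUG equation from the NEW and JRSC equations removes the quadratic terms:
203.0 x + 210.2 y = 2432.74
62.4 x + 321.0 y = 15849.30
Solving the 2×2 system: x ≈ -49.0, y ≈ 58.9 km.
Check against DUG (with the unrounded x, y): √((x + 25.0)²+(y + 108.6)²) = 169.21 ≈ 169.21 km. ✓

(-49.0, 58.9)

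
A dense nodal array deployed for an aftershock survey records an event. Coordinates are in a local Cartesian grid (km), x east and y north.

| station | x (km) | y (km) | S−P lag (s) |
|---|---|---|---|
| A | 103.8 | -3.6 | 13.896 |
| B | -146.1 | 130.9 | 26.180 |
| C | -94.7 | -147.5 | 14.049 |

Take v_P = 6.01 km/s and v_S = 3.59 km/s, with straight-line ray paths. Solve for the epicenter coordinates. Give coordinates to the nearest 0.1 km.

x ≈ -7.9 km, y ≈ -57.2 km

Distance from S−P lag: d = Δt · v_P v_S / (v_P − v_S) = Δt · (6.01·3.59)/(6.01−3.59) ≈ 8.9157·Δt.
So d_A = 123.89, d_B = 233.41, d_C = 125.26 km.
Circle about each station: (x − 103.8)² + (y + 3.6)² = 123.89²; (x + 146.1)² + (y − 130.9)² = 233.41²; (x + 94.7)² + (y + 147.5)² = 125.26².
Subtracting the A equation from the B and C equations removes the quadratic terms:
-499.8 x + 269.0 y = -11438.88
-397.0 x − 287.8 y = 19595.60
Solving the 2×2 system: x ≈ -7.9, y ≈ -57.2 km.
Check against A (with the unrounded x, y): √((x − 103.8)²+(y + 3.6)²) = 123.89 ≈ 123.89 km. ✓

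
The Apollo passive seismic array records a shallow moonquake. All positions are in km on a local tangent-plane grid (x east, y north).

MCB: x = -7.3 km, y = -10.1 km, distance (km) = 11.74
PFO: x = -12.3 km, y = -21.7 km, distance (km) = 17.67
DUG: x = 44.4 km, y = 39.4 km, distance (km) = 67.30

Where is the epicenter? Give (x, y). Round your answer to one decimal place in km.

3.7 km east, -14.2 km north

Circle about each station: (x + 7.3)² + (y + 10.1)² = 11.74²; (x + 12.3)² + (y + 21.7)² = 17.67²; (x − 44.4)² + (y − 39.4)² = 67.30².
Subtracting the MCB equation from the PFO and DUG equations removes the quadratic terms:
-10.0 x − 23.2 y = 292.48
103.4 x + 99.0 y = -1023.04
Solving the 2×2 system: x ≈ 3.7, y ≈ -14.2 km.
Check against MCB (with the unrounded x, y): √((x + 7.3)²+(y + 10.1)²) = 11.75 ≈ 11.74 km. ✓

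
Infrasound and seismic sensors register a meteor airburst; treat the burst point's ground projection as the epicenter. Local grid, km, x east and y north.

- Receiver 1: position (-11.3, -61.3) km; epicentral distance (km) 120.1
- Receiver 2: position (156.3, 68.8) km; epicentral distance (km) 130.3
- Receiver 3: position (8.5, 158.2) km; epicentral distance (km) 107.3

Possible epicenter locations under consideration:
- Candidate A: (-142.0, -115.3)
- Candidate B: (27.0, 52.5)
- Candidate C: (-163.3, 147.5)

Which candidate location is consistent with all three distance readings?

Candidate B

For each candidate, compare |candidate − station| to the reported distance:
Candidate A: residuals Receiver 1 21.3, Receiver 2 220.2, Receiver 3 204.9 → max 220.2 km
Candidate B: residuals Receiver 1 0.0, Receiver 2 0.0, Receiver 3 0.0 → max 0.0 km
Candidate C: residuals Receiver 1 138.2, Receiver 2 198.8, Receiver 3 64.8 → max 198.8 km
Only Candidate B has all residuals ≈ 0.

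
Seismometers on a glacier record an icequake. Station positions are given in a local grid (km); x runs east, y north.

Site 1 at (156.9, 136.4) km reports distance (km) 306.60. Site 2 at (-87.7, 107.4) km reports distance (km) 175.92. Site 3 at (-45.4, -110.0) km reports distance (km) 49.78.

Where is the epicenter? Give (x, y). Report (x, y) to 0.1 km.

Circle about each station: (x − 156.9)² + (y − 136.4)² = 306.60²; (x + 87.7)² + (y − 107.4)² = 175.92²; (x + 45.4)² + (y + 110.0)² = 49.78².
Subtracting pairs of circle equations eliminates x²+y² and gives linear equations (the radical axes):
-489.2 x − 58.0 y = 39059.19
-404.6 x − 492.8 y = 62464.10
Solving the 2×2 system: x ≈ -71.8, y ≈ -67.8 km.
Check against Site 1 (with the unrounded x, y): √((x − 156.9)²+(y − 136.4)²) = 306.60 ≈ 306.60 km. ✓

x ≈ -71.8 km, y ≈ -67.8 km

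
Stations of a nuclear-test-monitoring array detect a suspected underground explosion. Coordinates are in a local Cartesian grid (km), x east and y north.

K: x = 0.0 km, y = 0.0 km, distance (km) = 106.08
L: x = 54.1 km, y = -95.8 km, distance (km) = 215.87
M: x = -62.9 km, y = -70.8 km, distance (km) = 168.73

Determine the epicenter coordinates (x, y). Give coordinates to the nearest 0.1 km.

(-43.4, 96.8)

Circle about each station: x² + y² = 106.08²; (x − 54.1)² + (y + 95.8)² = 215.87²; (x + 62.9)² + (y + 70.8)² = 168.73².
Subtracting pairs of circle equations eliminates x²+y² and gives linear equations (the radical axes):
108.2 x − 191.6 y = -23242.44
-125.8 x − 141.6 y = -8247.80
Solving the 2×2 system: x ≈ -43.4, y ≈ 96.8 km.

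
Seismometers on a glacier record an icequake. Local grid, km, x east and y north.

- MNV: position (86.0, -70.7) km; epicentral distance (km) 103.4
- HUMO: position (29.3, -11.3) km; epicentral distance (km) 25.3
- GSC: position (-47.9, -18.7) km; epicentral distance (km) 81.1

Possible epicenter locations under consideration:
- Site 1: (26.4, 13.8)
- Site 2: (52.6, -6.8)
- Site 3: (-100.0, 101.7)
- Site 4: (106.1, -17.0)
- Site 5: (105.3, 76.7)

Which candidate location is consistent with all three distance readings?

Site 1

For each candidate, compare |candidate − station| to the reported distance:
Site 1: residuals MNV 0.0, HUMO 0.0, GSC 0.0 → max 0.0 km
Site 2: residuals MNV 31.3, HUMO 1.6, GSC 20.1 → max 31.3 km
Site 3: residuals MNV 150.2, HUMO 146.4, GSC 50.1 → max 150.2 km
Site 4: residuals MNV 46.1, HUMO 51.7, GSC 72.9 → max 72.9 km
Site 5: residuals MNV 45.3, HUMO 91.0, GSC 99.4 → max 99.4 km
Only Site 1 has all residuals ≈ 0.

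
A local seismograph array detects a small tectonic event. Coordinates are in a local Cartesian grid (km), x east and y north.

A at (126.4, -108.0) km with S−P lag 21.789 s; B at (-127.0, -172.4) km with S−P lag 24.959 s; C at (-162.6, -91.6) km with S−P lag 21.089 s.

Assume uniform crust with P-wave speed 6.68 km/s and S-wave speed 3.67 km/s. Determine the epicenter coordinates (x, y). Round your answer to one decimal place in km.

Distance from S−P lag: d = Δt · v_P v_S / (v_P − v_S) = Δt · (6.68·3.67)/(6.68−3.67) ≈ 8.1447·Δt.
So d_A = 177.47, d_B = 203.28, d_C = 171.76 km.
Circle about each station: (x − 126.4)² + (y + 108.0)² = 177.47²; (x + 127.0)² + (y + 172.4)² = 203.28²; (x + 162.6)² + (y + 91.6)² = 171.76².
Subtracting the A equation from the B and C equations removes the quadratic terms:
-506.8 x − 128.8 y = 8382.64
-578.0 x + 32.8 y = 9182.46
Solving the 2×2 system: x ≈ -16.0, y ≈ -2.1 km.

-16.0 km east, -2.1 km north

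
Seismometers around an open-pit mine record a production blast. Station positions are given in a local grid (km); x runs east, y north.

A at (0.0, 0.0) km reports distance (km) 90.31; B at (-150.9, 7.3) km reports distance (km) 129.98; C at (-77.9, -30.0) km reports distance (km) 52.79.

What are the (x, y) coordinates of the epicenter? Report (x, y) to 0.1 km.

Circle about each station: x² + y² = 90.31²; (x + 150.9)² + (y − 7.3)² = 129.98²; (x + 77.9)² + (y + 30.0)² = 52.79².
Subtracting the A equation from the B and C equations removes the quadratic terms:
-301.8 x + 14.6 y = 14085.20
-155.8 x − 60.0 y = 12337.52
Solving the 2×2 system: x ≈ -50.3, y ≈ -75.0 km.

x ≈ -50.3 km, y ≈ -75.0 km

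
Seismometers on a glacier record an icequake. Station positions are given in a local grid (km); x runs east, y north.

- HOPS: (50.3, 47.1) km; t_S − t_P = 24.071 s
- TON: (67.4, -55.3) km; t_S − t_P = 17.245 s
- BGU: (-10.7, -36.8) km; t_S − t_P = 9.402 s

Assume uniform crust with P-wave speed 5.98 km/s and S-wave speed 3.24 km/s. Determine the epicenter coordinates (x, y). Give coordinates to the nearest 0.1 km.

-49.2 km east, -91.0 km north

Distance from S−P lag: d = Δt · v_P v_S / (v_P − v_S) = Δt · (5.98·3.24)/(5.98−3.24) ≈ 7.0712·Δt.
So d_HOPS = 170.21, d_TON = 121.94, d_BGU = 66.48 km.
Circle about each station: (x − 50.3)² + (y − 47.1)² = 170.21²; (x − 67.4)² + (y + 55.3)² = 121.94²; (x + 10.7)² + (y + 36.8)² = 66.48².
Subtracting the HOPS equation from the TON and BGU equations removes the quadratic terms:
34.2 x − 204.8 y = 16954.43
-122.0 x − 167.8 y = 21272.08
Solving the 2×2 system: x ≈ -49.2, y ≈ -91.0 km.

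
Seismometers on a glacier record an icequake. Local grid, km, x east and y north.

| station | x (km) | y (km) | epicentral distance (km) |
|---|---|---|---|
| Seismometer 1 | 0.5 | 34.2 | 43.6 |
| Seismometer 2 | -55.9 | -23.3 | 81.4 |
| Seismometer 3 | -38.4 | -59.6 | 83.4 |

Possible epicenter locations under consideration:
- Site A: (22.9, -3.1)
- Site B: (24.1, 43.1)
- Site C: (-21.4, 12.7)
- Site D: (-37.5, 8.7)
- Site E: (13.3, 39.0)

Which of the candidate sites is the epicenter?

Site A

For each candidate, compare |candidate − station| to the reported distance:
Site A: residuals Seismometer 1 0.1, Seismometer 2 0.1, Seismometer 3 0.0 → max 0.1 km
Site B: residuals Seismometer 1 18.4, Seismometer 2 22.6, Seismometer 3 36.8 → max 36.8 km
Site C: residuals Seismometer 1 12.9, Seismometer 2 31.5, Seismometer 3 9.1 → max 31.5 km
Site D: residuals Seismometer 1 2.2, Seismometer 2 44.5, Seismometer 3 15.1 → max 44.5 km
Site E: residuals Seismometer 1 29.9, Seismometer 2 11.7, Seismometer 3 27.9 → max 29.9 km
Only Site A has all residuals ≈ 0.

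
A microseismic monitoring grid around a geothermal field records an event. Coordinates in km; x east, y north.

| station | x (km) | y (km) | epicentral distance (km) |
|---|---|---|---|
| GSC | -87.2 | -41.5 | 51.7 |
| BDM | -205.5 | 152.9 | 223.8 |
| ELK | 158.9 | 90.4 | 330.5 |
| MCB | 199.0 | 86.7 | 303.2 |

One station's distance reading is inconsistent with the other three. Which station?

Solve using three stations at a time. Using GSC, BDM, ELK (subtract circle equations pairwise → linear system) gives (x, y) ≈ (-135.6, -59.7).
Distances from that point to each station vs reported:
  GSC: calculated 51.7 vs reported 51.7 → residual 0.0 km
  BDM: calculated 223.8 vs reported 223.8 → residual 0.0 km
  ELK: calculated 330.5 vs reported 330.5 → residual 0.0 km
  MCB: calculated 365.2 vs reported 303.2 → residual 62.0 km
GSC, BDM, ELK are mutually consistent (residuals ≈ 0); MCB is off by 62.0 km.

MCB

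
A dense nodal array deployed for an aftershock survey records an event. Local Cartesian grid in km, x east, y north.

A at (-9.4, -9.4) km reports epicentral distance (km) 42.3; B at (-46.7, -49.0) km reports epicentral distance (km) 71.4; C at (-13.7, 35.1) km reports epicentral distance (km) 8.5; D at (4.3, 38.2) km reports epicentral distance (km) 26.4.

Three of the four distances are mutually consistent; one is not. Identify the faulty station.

Solve using three stations at a time. Using A, C, D (subtract circle equations pairwise → linear system) gives (x, y) ≈ (-21.1, 31.2).
Distances from that point to each station vs reported:
  A: calculated 42.3 vs reported 42.3 → residual 0.0 km
  B: calculated 84.2 vs reported 71.4 → residual 12.8 km
  C: calculated 8.4 vs reported 8.5 → residual 0.1 km
  D: calculated 26.4 vs reported 26.4 → residual 0.0 km
A, C, D are mutually consistent (residuals ≈ 0); B is off by 12.8 km.

B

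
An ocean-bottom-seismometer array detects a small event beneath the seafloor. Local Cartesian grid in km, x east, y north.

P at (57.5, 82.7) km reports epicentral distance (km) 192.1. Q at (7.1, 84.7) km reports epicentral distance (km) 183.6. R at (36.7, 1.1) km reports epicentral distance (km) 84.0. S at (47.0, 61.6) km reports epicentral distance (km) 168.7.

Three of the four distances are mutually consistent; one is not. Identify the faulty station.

R

Solve using three stations at a time. Using P, Q, S (subtract circle equations pairwise → linear system) gives (x, y) ≈ (-6.6, -98.6).
Distances from that point to each station vs reported:
  P: calculated 192.3 vs reported 192.1 → residual 0.2 km
  Q: calculated 183.8 vs reported 183.6 → residual 0.2 km
  R: calculated 108.7 vs reported 84.0 → residual 24.7 km
  S: calculated 169.0 vs reported 168.7 → residual 0.3 km
P, Q, S are mutually consistent (residuals ≈ 0); R is off by 24.7 km.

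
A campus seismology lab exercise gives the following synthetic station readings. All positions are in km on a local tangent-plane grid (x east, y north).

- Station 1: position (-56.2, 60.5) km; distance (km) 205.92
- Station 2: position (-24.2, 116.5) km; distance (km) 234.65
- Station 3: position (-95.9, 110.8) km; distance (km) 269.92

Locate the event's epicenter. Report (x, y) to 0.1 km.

Circle about each station: (x + 56.2)² + (y − 60.5)² = 205.92²; (x + 24.2)² + (y − 116.5)² = 234.65²; (x + 95.9)² + (y − 110.8)² = 269.92².
Subtracting the Station 1 equation from the Station 2 and Station 3 equations removes the quadratic terms:
64.0 x + 112.0 y = -5318.38
-79.4 x + 100.6 y = -15799.00
Solving the 2×2 system: x ≈ 80.5, y ≈ -93.5 km.
Check against Station 1 (with the unrounded x, y): √((x + 56.2)²+(y − 60.5)²) = 205.93 ≈ 205.92 km. ✓

x ≈ 80.5 km, y ≈ -93.5 km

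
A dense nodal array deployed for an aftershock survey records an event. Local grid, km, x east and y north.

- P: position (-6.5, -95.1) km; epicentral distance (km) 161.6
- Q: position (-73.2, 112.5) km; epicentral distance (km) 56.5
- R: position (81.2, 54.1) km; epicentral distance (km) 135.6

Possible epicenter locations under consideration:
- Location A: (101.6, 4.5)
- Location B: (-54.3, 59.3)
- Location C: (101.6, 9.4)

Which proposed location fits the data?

Location B

For each candidate, compare |candidate − station| to the reported distance:
Location A: residuals P 14.6, Q 149.0, R 82.0 → max 149.0 km
Location B: residuals P 0.0, Q 0.0, R 0.0 → max 0.0 km
Location C: residuals P 11.2, Q 146.4, R 86.5 → max 146.4 km
Only Location B has all residuals ≈ 0.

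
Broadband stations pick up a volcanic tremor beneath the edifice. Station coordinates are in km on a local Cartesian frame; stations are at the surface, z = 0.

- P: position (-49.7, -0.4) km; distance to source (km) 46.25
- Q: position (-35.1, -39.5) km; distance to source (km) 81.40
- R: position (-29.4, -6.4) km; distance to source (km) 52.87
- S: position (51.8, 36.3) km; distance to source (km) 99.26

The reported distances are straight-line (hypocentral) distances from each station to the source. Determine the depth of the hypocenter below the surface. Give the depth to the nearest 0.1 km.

Each station gives a sphere (x−x_i)² + (y−y_i)² + z² = d_i² (stations at z=0).
Subtracting the P sphere from Q and R: z² cancels, leaving linear equations in x and y:
29.2 x − 78.2 y = -4164.89
40.6 x − 12.0 y = -2221.10
Solving: x ≈ -43.799, y ≈ 36.905 km (keep extra digits for the depth step; rounded: -43.8, 36.9).
Then from the P sphere: z² = 46.25² − (x + 49.7)² − (y + 0.4)² with x = -43.799, y = 36.905, so z ≈ 26.694 ≈ 26.7 km.
Check against S (with the unrounded solution): distance 99.26 ≈ 99.26 km. ✓

depth ≈ 26.7 km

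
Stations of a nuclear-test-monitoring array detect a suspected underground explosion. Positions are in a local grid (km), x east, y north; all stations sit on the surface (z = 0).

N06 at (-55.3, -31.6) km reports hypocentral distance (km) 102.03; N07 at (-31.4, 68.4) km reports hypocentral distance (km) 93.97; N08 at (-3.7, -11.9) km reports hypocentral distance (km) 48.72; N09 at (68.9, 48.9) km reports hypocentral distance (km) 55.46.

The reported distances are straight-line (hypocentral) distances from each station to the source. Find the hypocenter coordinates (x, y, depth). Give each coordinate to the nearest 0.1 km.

x ≈ 37.4 km, y ≈ 7.0 km, depth ≈ 18.1 km

Each station gives a sphere (x−x_i)² + (y−y_i)² + z² = d_i² (stations at z=0).
Subtracting the N06 sphere from N07 and N08: z² cancels, leaving linear equations in x and y:
47.8 x + 200.0 y = 3187.63
103.2 x + 39.4 y = 4135.13
Solving: x ≈ 37.396, y ≈ 7.000 km (keep extra digits for the depth step; rounded: 37.4, 7.0).
Then from the N06 sphere: z² = 102.03² − (x + 55.3)² − (y + 31.6)² with x = 37.396, y = 7.000, so z ≈ 18.100 ≈ 18.1 km.
Check against N09 (with the unrounded solution): distance 55.46 ≈ 55.46 km. ✓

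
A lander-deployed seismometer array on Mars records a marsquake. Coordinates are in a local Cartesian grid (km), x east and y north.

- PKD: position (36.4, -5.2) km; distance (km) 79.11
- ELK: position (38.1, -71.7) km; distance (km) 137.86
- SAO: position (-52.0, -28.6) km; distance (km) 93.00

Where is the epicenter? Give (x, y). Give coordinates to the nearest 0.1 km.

x ≈ -13.6 km, y ≈ 56.1 km

Circle about each station: (x − 36.4)² + (y + 5.2)² = 79.11²; (x − 38.1)² + (y + 71.7)² = 137.86²; (x + 52.0)² + (y + 28.6)² = 93.00².
Subtracting the PKD equation from the ELK and SAO equations removes the quadratic terms:
3.4 x − 133.0 y = -7506.49
-176.8 x − 46.8 y = -220.65
Solving the 2×2 system: x ≈ -13.6, y ≈ 56.1 km.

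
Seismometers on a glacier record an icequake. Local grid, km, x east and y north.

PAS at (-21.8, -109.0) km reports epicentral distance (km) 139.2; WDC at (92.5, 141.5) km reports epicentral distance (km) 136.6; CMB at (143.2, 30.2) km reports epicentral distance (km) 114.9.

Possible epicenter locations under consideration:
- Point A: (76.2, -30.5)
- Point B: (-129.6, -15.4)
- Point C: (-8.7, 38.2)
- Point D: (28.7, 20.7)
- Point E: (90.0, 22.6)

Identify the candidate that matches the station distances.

For each candidate, compare |candidate − station| to the reported distance:
Point A: residuals PAS 13.6, WDC 36.2, CMB 24.5 → max 36.2 km
Point B: residuals PAS 3.6, WDC 135.3, CMB 161.7 → max 161.7 km
Point C: residuals PAS 8.6, WDC 8.0, CMB 37.2 → max 37.2 km
Point D: residuals PAS 0.0, WDC 0.0, CMB 0.0 → max 0.0 km
Point E: residuals PAS 33.5, WDC 17.7, CMB 61.2 → max 61.2 km
Only Point D has all residuals ≈ 0.

Point D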